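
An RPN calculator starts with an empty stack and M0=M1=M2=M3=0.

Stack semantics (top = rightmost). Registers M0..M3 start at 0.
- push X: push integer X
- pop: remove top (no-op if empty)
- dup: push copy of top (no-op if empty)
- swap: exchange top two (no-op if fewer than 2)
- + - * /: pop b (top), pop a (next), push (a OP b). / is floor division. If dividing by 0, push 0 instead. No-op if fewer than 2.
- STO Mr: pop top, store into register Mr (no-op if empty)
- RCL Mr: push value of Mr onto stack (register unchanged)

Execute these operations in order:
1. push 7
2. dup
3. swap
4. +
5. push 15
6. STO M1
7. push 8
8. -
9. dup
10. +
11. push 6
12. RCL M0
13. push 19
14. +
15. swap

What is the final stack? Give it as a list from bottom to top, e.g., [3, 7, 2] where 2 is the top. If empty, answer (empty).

After op 1 (push 7): stack=[7] mem=[0,0,0,0]
After op 2 (dup): stack=[7,7] mem=[0,0,0,0]
After op 3 (swap): stack=[7,7] mem=[0,0,0,0]
After op 4 (+): stack=[14] mem=[0,0,0,0]
After op 5 (push 15): stack=[14,15] mem=[0,0,0,0]
After op 6 (STO M1): stack=[14] mem=[0,15,0,0]
After op 7 (push 8): stack=[14,8] mem=[0,15,0,0]
After op 8 (-): stack=[6] mem=[0,15,0,0]
After op 9 (dup): stack=[6,6] mem=[0,15,0,0]
After op 10 (+): stack=[12] mem=[0,15,0,0]
After op 11 (push 6): stack=[12,6] mem=[0,15,0,0]
After op 12 (RCL M0): stack=[12,6,0] mem=[0,15,0,0]
After op 13 (push 19): stack=[12,6,0,19] mem=[0,15,0,0]
After op 14 (+): stack=[12,6,19] mem=[0,15,0,0]
After op 15 (swap): stack=[12,19,6] mem=[0,15,0,0]

Answer: [12, 19, 6]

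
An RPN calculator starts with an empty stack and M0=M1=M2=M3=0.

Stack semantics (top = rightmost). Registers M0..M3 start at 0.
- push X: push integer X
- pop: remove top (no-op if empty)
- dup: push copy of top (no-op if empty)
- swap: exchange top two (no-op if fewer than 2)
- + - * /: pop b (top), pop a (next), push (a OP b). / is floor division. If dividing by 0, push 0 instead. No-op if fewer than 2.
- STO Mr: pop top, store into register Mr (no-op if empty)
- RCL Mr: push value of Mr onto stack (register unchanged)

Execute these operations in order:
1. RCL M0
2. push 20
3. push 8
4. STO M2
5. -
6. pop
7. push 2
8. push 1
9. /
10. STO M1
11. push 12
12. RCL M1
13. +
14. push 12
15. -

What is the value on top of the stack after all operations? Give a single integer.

Answer: 2

Derivation:
After op 1 (RCL M0): stack=[0] mem=[0,0,0,0]
After op 2 (push 20): stack=[0,20] mem=[0,0,0,0]
After op 3 (push 8): stack=[0,20,8] mem=[0,0,0,0]
After op 4 (STO M2): stack=[0,20] mem=[0,0,8,0]
After op 5 (-): stack=[-20] mem=[0,0,8,0]
After op 6 (pop): stack=[empty] mem=[0,0,8,0]
After op 7 (push 2): stack=[2] mem=[0,0,8,0]
After op 8 (push 1): stack=[2,1] mem=[0,0,8,0]
After op 9 (/): stack=[2] mem=[0,0,8,0]
After op 10 (STO M1): stack=[empty] mem=[0,2,8,0]
After op 11 (push 12): stack=[12] mem=[0,2,8,0]
After op 12 (RCL M1): stack=[12,2] mem=[0,2,8,0]
After op 13 (+): stack=[14] mem=[0,2,8,0]
After op 14 (push 12): stack=[14,12] mem=[0,2,8,0]
After op 15 (-): stack=[2] mem=[0,2,8,0]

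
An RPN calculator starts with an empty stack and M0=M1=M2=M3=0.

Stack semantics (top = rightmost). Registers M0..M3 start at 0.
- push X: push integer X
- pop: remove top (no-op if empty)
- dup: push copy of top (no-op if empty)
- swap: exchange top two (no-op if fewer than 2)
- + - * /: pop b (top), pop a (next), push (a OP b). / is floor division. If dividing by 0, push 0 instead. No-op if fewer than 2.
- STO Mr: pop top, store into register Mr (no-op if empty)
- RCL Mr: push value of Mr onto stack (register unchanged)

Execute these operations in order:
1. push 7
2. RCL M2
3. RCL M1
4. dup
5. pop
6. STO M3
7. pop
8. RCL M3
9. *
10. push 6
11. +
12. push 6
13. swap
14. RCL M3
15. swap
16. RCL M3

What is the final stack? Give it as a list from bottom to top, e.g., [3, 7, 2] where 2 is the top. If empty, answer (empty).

After op 1 (push 7): stack=[7] mem=[0,0,0,0]
After op 2 (RCL M2): stack=[7,0] mem=[0,0,0,0]
After op 3 (RCL M1): stack=[7,0,0] mem=[0,0,0,0]
After op 4 (dup): stack=[7,0,0,0] mem=[0,0,0,0]
After op 5 (pop): stack=[7,0,0] mem=[0,0,0,0]
After op 6 (STO M3): stack=[7,0] mem=[0,0,0,0]
After op 7 (pop): stack=[7] mem=[0,0,0,0]
After op 8 (RCL M3): stack=[7,0] mem=[0,0,0,0]
After op 9 (*): stack=[0] mem=[0,0,0,0]
After op 10 (push 6): stack=[0,6] mem=[0,0,0,0]
After op 11 (+): stack=[6] mem=[0,0,0,0]
After op 12 (push 6): stack=[6,6] mem=[0,0,0,0]
After op 13 (swap): stack=[6,6] mem=[0,0,0,0]
After op 14 (RCL M3): stack=[6,6,0] mem=[0,0,0,0]
After op 15 (swap): stack=[6,0,6] mem=[0,0,0,0]
After op 16 (RCL M3): stack=[6,0,6,0] mem=[0,0,0,0]

Answer: [6, 0, 6, 0]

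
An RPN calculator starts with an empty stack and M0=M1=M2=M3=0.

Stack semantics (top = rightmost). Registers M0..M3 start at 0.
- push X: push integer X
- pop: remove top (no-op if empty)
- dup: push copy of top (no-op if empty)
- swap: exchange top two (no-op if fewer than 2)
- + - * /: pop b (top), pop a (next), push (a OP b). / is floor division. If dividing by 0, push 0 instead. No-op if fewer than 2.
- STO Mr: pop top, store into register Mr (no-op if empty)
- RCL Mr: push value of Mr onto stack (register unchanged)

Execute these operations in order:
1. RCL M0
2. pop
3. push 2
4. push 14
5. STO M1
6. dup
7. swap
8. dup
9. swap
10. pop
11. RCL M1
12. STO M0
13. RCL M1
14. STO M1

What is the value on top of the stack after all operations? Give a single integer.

After op 1 (RCL M0): stack=[0] mem=[0,0,0,0]
After op 2 (pop): stack=[empty] mem=[0,0,0,0]
After op 3 (push 2): stack=[2] mem=[0,0,0,0]
After op 4 (push 14): stack=[2,14] mem=[0,0,0,0]
After op 5 (STO M1): stack=[2] mem=[0,14,0,0]
After op 6 (dup): stack=[2,2] mem=[0,14,0,0]
After op 7 (swap): stack=[2,2] mem=[0,14,0,0]
After op 8 (dup): stack=[2,2,2] mem=[0,14,0,0]
After op 9 (swap): stack=[2,2,2] mem=[0,14,0,0]
After op 10 (pop): stack=[2,2] mem=[0,14,0,0]
After op 11 (RCL M1): stack=[2,2,14] mem=[0,14,0,0]
After op 12 (STO M0): stack=[2,2] mem=[14,14,0,0]
After op 13 (RCL M1): stack=[2,2,14] mem=[14,14,0,0]
After op 14 (STO M1): stack=[2,2] mem=[14,14,0,0]

Answer: 2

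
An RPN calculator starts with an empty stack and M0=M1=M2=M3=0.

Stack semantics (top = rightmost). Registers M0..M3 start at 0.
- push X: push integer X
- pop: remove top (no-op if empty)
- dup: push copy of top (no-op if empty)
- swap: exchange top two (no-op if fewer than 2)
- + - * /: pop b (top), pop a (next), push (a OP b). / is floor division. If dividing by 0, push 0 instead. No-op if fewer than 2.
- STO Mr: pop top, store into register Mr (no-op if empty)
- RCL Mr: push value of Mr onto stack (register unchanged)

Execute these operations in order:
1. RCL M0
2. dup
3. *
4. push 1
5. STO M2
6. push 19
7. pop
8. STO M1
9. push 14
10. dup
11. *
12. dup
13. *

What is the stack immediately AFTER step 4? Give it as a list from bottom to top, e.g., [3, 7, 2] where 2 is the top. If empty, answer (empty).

After op 1 (RCL M0): stack=[0] mem=[0,0,0,0]
After op 2 (dup): stack=[0,0] mem=[0,0,0,0]
After op 3 (*): stack=[0] mem=[0,0,0,0]
After op 4 (push 1): stack=[0,1] mem=[0,0,0,0]

[0, 1]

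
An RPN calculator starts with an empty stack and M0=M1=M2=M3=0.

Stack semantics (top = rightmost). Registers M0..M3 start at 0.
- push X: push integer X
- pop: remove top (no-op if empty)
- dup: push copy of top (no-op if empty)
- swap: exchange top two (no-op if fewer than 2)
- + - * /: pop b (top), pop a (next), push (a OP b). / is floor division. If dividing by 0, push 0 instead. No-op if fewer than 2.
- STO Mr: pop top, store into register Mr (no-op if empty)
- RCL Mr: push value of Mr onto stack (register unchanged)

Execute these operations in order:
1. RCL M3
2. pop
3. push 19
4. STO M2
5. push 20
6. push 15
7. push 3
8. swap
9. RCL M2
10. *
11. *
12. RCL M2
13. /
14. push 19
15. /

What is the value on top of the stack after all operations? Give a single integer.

Answer: 2

Derivation:
After op 1 (RCL M3): stack=[0] mem=[0,0,0,0]
After op 2 (pop): stack=[empty] mem=[0,0,0,0]
After op 3 (push 19): stack=[19] mem=[0,0,0,0]
After op 4 (STO M2): stack=[empty] mem=[0,0,19,0]
After op 5 (push 20): stack=[20] mem=[0,0,19,0]
After op 6 (push 15): stack=[20,15] mem=[0,0,19,0]
After op 7 (push 3): stack=[20,15,3] mem=[0,0,19,0]
After op 8 (swap): stack=[20,3,15] mem=[0,0,19,0]
After op 9 (RCL M2): stack=[20,3,15,19] mem=[0,0,19,0]
After op 10 (*): stack=[20,3,285] mem=[0,0,19,0]
After op 11 (*): stack=[20,855] mem=[0,0,19,0]
After op 12 (RCL M2): stack=[20,855,19] mem=[0,0,19,0]
After op 13 (/): stack=[20,45] mem=[0,0,19,0]
After op 14 (push 19): stack=[20,45,19] mem=[0,0,19,0]
After op 15 (/): stack=[20,2] mem=[0,0,19,0]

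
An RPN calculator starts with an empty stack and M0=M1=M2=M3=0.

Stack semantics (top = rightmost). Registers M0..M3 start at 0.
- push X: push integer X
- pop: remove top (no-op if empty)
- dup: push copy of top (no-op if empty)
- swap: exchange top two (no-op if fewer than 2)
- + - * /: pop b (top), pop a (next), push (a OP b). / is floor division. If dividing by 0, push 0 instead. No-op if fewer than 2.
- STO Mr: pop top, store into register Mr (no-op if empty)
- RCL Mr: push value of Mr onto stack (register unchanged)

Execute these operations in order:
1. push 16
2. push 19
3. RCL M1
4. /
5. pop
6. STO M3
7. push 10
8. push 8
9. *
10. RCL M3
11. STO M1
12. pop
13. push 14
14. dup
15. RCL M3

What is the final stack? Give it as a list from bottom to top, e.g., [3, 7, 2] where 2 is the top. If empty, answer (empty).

Answer: [14, 14, 16]

Derivation:
After op 1 (push 16): stack=[16] mem=[0,0,0,0]
After op 2 (push 19): stack=[16,19] mem=[0,0,0,0]
After op 3 (RCL M1): stack=[16,19,0] mem=[0,0,0,0]
After op 4 (/): stack=[16,0] mem=[0,0,0,0]
After op 5 (pop): stack=[16] mem=[0,0,0,0]
After op 6 (STO M3): stack=[empty] mem=[0,0,0,16]
After op 7 (push 10): stack=[10] mem=[0,0,0,16]
After op 8 (push 8): stack=[10,8] mem=[0,0,0,16]
After op 9 (*): stack=[80] mem=[0,0,0,16]
After op 10 (RCL M3): stack=[80,16] mem=[0,0,0,16]
After op 11 (STO M1): stack=[80] mem=[0,16,0,16]
After op 12 (pop): stack=[empty] mem=[0,16,0,16]
After op 13 (push 14): stack=[14] mem=[0,16,0,16]
After op 14 (dup): stack=[14,14] mem=[0,16,0,16]
After op 15 (RCL M3): stack=[14,14,16] mem=[0,16,0,16]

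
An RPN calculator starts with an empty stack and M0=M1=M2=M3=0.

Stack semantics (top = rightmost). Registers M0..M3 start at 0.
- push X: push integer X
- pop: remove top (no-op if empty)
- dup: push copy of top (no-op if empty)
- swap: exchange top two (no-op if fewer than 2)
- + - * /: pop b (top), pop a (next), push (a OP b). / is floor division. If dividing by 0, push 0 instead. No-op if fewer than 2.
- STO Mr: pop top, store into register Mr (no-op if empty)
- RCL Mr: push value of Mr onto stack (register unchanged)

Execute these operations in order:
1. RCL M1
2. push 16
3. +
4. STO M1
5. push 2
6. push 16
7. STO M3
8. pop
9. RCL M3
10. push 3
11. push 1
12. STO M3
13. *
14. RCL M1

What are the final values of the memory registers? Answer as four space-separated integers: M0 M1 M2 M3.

After op 1 (RCL M1): stack=[0] mem=[0,0,0,0]
After op 2 (push 16): stack=[0,16] mem=[0,0,0,0]
After op 3 (+): stack=[16] mem=[0,0,0,0]
After op 4 (STO M1): stack=[empty] mem=[0,16,0,0]
After op 5 (push 2): stack=[2] mem=[0,16,0,0]
After op 6 (push 16): stack=[2,16] mem=[0,16,0,0]
After op 7 (STO M3): stack=[2] mem=[0,16,0,16]
After op 8 (pop): stack=[empty] mem=[0,16,0,16]
After op 9 (RCL M3): stack=[16] mem=[0,16,0,16]
After op 10 (push 3): stack=[16,3] mem=[0,16,0,16]
After op 11 (push 1): stack=[16,3,1] mem=[0,16,0,16]
After op 12 (STO M3): stack=[16,3] mem=[0,16,0,1]
After op 13 (*): stack=[48] mem=[0,16,0,1]
After op 14 (RCL M1): stack=[48,16] mem=[0,16,0,1]

Answer: 0 16 0 1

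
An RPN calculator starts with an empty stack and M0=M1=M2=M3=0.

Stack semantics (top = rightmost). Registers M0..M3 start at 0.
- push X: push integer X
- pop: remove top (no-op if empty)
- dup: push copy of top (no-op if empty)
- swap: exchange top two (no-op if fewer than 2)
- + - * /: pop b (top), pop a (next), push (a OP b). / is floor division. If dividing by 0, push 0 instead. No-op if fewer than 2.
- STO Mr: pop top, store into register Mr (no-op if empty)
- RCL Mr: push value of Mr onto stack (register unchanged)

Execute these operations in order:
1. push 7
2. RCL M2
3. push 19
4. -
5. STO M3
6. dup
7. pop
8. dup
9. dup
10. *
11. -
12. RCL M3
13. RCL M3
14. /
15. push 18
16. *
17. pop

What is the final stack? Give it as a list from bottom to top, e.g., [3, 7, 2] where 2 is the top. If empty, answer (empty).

After op 1 (push 7): stack=[7] mem=[0,0,0,0]
After op 2 (RCL M2): stack=[7,0] mem=[0,0,0,0]
After op 3 (push 19): stack=[7,0,19] mem=[0,0,0,0]
After op 4 (-): stack=[7,-19] mem=[0,0,0,0]
After op 5 (STO M3): stack=[7] mem=[0,0,0,-19]
After op 6 (dup): stack=[7,7] mem=[0,0,0,-19]
After op 7 (pop): stack=[7] mem=[0,0,0,-19]
After op 8 (dup): stack=[7,7] mem=[0,0,0,-19]
After op 9 (dup): stack=[7,7,7] mem=[0,0,0,-19]
After op 10 (*): stack=[7,49] mem=[0,0,0,-19]
After op 11 (-): stack=[-42] mem=[0,0,0,-19]
After op 12 (RCL M3): stack=[-42,-19] mem=[0,0,0,-19]
After op 13 (RCL M3): stack=[-42,-19,-19] mem=[0,0,0,-19]
After op 14 (/): stack=[-42,1] mem=[0,0,0,-19]
After op 15 (push 18): stack=[-42,1,18] mem=[0,0,0,-19]
After op 16 (*): stack=[-42,18] mem=[0,0,0,-19]
After op 17 (pop): stack=[-42] mem=[0,0,0,-19]

Answer: [-42]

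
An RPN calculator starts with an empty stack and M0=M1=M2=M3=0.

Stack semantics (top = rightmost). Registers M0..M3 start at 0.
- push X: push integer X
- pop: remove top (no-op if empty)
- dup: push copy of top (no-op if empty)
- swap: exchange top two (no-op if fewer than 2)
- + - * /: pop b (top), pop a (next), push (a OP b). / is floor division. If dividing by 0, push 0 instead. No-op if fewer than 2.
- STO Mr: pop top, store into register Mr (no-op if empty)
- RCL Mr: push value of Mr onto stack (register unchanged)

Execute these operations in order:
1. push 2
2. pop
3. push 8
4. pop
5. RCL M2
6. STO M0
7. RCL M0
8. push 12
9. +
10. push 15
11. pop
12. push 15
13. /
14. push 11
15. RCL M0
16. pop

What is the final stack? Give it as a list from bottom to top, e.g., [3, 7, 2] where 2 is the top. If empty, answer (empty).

Answer: [0, 11]

Derivation:
After op 1 (push 2): stack=[2] mem=[0,0,0,0]
After op 2 (pop): stack=[empty] mem=[0,0,0,0]
After op 3 (push 8): stack=[8] mem=[0,0,0,0]
After op 4 (pop): stack=[empty] mem=[0,0,0,0]
After op 5 (RCL M2): stack=[0] mem=[0,0,0,0]
After op 6 (STO M0): stack=[empty] mem=[0,0,0,0]
After op 7 (RCL M0): stack=[0] mem=[0,0,0,0]
After op 8 (push 12): stack=[0,12] mem=[0,0,0,0]
After op 9 (+): stack=[12] mem=[0,0,0,0]
After op 10 (push 15): stack=[12,15] mem=[0,0,0,0]
After op 11 (pop): stack=[12] mem=[0,0,0,0]
After op 12 (push 15): stack=[12,15] mem=[0,0,0,0]
After op 13 (/): stack=[0] mem=[0,0,0,0]
After op 14 (push 11): stack=[0,11] mem=[0,0,0,0]
After op 15 (RCL M0): stack=[0,11,0] mem=[0,0,0,0]
After op 16 (pop): stack=[0,11] mem=[0,0,0,0]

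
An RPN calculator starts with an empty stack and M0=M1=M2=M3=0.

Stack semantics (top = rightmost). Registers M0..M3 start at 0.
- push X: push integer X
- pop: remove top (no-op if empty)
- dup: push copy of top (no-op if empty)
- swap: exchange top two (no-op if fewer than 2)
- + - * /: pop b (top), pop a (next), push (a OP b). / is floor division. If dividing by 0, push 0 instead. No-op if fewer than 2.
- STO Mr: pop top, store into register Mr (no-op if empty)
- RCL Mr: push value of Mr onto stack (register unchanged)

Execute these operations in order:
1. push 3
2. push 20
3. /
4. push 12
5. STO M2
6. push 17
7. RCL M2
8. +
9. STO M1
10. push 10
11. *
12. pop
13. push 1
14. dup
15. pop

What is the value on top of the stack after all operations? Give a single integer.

Answer: 1

Derivation:
After op 1 (push 3): stack=[3] mem=[0,0,0,0]
After op 2 (push 20): stack=[3,20] mem=[0,0,0,0]
After op 3 (/): stack=[0] mem=[0,0,0,0]
After op 4 (push 12): stack=[0,12] mem=[0,0,0,0]
After op 5 (STO M2): stack=[0] mem=[0,0,12,0]
After op 6 (push 17): stack=[0,17] mem=[0,0,12,0]
After op 7 (RCL M2): stack=[0,17,12] mem=[0,0,12,0]
After op 8 (+): stack=[0,29] mem=[0,0,12,0]
After op 9 (STO M1): stack=[0] mem=[0,29,12,0]
After op 10 (push 10): stack=[0,10] mem=[0,29,12,0]
After op 11 (*): stack=[0] mem=[0,29,12,0]
After op 12 (pop): stack=[empty] mem=[0,29,12,0]
After op 13 (push 1): stack=[1] mem=[0,29,12,0]
After op 14 (dup): stack=[1,1] mem=[0,29,12,0]
After op 15 (pop): stack=[1] mem=[0,29,12,0]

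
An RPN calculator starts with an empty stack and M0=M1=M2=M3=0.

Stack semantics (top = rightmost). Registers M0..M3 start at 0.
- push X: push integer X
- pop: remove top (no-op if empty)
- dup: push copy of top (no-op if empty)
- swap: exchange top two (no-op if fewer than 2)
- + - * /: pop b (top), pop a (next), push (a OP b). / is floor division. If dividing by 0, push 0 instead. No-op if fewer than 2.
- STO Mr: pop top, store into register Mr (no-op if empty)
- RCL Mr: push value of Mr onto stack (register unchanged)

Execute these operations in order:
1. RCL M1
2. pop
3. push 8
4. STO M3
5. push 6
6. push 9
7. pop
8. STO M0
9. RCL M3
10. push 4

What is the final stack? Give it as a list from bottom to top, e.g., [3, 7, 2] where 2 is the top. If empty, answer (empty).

After op 1 (RCL M1): stack=[0] mem=[0,0,0,0]
After op 2 (pop): stack=[empty] mem=[0,0,0,0]
After op 3 (push 8): stack=[8] mem=[0,0,0,0]
After op 4 (STO M3): stack=[empty] mem=[0,0,0,8]
After op 5 (push 6): stack=[6] mem=[0,0,0,8]
After op 6 (push 9): stack=[6,9] mem=[0,0,0,8]
After op 7 (pop): stack=[6] mem=[0,0,0,8]
After op 8 (STO M0): stack=[empty] mem=[6,0,0,8]
After op 9 (RCL M3): stack=[8] mem=[6,0,0,8]
After op 10 (push 4): stack=[8,4] mem=[6,0,0,8]

Answer: [8, 4]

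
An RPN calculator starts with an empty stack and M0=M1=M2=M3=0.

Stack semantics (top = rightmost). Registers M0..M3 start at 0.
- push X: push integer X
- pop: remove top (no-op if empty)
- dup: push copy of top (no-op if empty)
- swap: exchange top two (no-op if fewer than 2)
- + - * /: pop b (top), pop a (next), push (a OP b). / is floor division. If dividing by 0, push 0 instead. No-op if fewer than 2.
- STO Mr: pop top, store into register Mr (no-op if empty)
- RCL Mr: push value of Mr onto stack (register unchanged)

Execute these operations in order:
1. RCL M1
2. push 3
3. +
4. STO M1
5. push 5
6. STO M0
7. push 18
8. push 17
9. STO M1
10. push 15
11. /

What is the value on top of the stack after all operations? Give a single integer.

Answer: 1

Derivation:
After op 1 (RCL M1): stack=[0] mem=[0,0,0,0]
After op 2 (push 3): stack=[0,3] mem=[0,0,0,0]
After op 3 (+): stack=[3] mem=[0,0,0,0]
After op 4 (STO M1): stack=[empty] mem=[0,3,0,0]
After op 5 (push 5): stack=[5] mem=[0,3,0,0]
After op 6 (STO M0): stack=[empty] mem=[5,3,0,0]
After op 7 (push 18): stack=[18] mem=[5,3,0,0]
After op 8 (push 17): stack=[18,17] mem=[5,3,0,0]
After op 9 (STO M1): stack=[18] mem=[5,17,0,0]
After op 10 (push 15): stack=[18,15] mem=[5,17,0,0]
After op 11 (/): stack=[1] mem=[5,17,0,0]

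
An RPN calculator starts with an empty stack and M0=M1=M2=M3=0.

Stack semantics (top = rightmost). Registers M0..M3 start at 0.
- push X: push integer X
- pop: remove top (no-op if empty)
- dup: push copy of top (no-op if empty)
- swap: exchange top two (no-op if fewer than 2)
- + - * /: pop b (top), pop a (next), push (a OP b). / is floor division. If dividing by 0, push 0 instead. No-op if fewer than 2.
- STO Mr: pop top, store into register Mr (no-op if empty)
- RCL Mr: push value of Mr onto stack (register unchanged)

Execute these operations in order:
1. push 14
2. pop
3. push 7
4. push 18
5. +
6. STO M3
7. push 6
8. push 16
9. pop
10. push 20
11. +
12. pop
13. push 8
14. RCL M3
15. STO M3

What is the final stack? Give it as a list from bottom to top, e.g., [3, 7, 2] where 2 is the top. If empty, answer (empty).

After op 1 (push 14): stack=[14] mem=[0,0,0,0]
After op 2 (pop): stack=[empty] mem=[0,0,0,0]
After op 3 (push 7): stack=[7] mem=[0,0,0,0]
After op 4 (push 18): stack=[7,18] mem=[0,0,0,0]
After op 5 (+): stack=[25] mem=[0,0,0,0]
After op 6 (STO M3): stack=[empty] mem=[0,0,0,25]
After op 7 (push 6): stack=[6] mem=[0,0,0,25]
After op 8 (push 16): stack=[6,16] mem=[0,0,0,25]
After op 9 (pop): stack=[6] mem=[0,0,0,25]
After op 10 (push 20): stack=[6,20] mem=[0,0,0,25]
After op 11 (+): stack=[26] mem=[0,0,0,25]
After op 12 (pop): stack=[empty] mem=[0,0,0,25]
After op 13 (push 8): stack=[8] mem=[0,0,0,25]
After op 14 (RCL M3): stack=[8,25] mem=[0,0,0,25]
After op 15 (STO M3): stack=[8] mem=[0,0,0,25]

Answer: [8]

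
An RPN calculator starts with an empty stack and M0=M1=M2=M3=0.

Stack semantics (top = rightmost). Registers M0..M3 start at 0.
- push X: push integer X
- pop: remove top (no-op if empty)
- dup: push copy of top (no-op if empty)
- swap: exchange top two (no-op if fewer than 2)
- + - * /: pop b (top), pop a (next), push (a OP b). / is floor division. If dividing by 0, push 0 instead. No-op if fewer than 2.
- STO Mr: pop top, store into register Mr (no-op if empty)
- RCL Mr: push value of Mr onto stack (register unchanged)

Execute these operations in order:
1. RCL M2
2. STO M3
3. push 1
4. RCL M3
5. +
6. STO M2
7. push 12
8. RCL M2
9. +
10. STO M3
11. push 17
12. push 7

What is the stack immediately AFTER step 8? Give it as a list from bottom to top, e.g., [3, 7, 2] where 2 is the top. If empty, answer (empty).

After op 1 (RCL M2): stack=[0] mem=[0,0,0,0]
After op 2 (STO M3): stack=[empty] mem=[0,0,0,0]
After op 3 (push 1): stack=[1] mem=[0,0,0,0]
After op 4 (RCL M3): stack=[1,0] mem=[0,0,0,0]
After op 5 (+): stack=[1] mem=[0,0,0,0]
After op 6 (STO M2): stack=[empty] mem=[0,0,1,0]
After op 7 (push 12): stack=[12] mem=[0,0,1,0]
After op 8 (RCL M2): stack=[12,1] mem=[0,0,1,0]

[12, 1]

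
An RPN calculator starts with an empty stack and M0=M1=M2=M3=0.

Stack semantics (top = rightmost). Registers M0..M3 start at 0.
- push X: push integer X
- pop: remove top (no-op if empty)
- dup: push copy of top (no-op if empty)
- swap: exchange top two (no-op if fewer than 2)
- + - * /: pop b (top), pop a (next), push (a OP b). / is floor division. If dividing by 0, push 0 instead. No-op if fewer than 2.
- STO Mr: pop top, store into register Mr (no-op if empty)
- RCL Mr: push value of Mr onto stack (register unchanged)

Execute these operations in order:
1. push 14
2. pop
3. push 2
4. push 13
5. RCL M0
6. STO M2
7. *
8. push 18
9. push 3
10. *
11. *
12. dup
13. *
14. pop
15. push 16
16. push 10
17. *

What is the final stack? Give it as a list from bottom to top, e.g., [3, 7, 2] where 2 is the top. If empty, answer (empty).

After op 1 (push 14): stack=[14] mem=[0,0,0,0]
After op 2 (pop): stack=[empty] mem=[0,0,0,0]
After op 3 (push 2): stack=[2] mem=[0,0,0,0]
After op 4 (push 13): stack=[2,13] mem=[0,0,0,0]
After op 5 (RCL M0): stack=[2,13,0] mem=[0,0,0,0]
After op 6 (STO M2): stack=[2,13] mem=[0,0,0,0]
After op 7 (*): stack=[26] mem=[0,0,0,0]
After op 8 (push 18): stack=[26,18] mem=[0,0,0,0]
After op 9 (push 3): stack=[26,18,3] mem=[0,0,0,0]
After op 10 (*): stack=[26,54] mem=[0,0,0,0]
After op 11 (*): stack=[1404] mem=[0,0,0,0]
After op 12 (dup): stack=[1404,1404] mem=[0,0,0,0]
After op 13 (*): stack=[1971216] mem=[0,0,0,0]
After op 14 (pop): stack=[empty] mem=[0,0,0,0]
After op 15 (push 16): stack=[16] mem=[0,0,0,0]
After op 16 (push 10): stack=[16,10] mem=[0,0,0,0]
After op 17 (*): stack=[160] mem=[0,0,0,0]

Answer: [160]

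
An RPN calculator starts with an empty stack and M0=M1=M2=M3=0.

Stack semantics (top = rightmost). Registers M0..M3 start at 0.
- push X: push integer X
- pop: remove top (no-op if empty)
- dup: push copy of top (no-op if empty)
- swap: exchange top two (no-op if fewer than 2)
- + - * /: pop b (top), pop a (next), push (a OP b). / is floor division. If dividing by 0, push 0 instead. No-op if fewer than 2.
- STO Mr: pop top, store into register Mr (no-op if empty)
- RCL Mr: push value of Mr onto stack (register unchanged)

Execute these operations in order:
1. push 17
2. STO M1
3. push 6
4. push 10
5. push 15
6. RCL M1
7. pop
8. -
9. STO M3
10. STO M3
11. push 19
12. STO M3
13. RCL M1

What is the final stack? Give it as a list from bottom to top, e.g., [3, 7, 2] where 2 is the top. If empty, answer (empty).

After op 1 (push 17): stack=[17] mem=[0,0,0,0]
After op 2 (STO M1): stack=[empty] mem=[0,17,0,0]
After op 3 (push 6): stack=[6] mem=[0,17,0,0]
After op 4 (push 10): stack=[6,10] mem=[0,17,0,0]
After op 5 (push 15): stack=[6,10,15] mem=[0,17,0,0]
After op 6 (RCL M1): stack=[6,10,15,17] mem=[0,17,0,0]
After op 7 (pop): stack=[6,10,15] mem=[0,17,0,0]
After op 8 (-): stack=[6,-5] mem=[0,17,0,0]
After op 9 (STO M3): stack=[6] mem=[0,17,0,-5]
After op 10 (STO M3): stack=[empty] mem=[0,17,0,6]
After op 11 (push 19): stack=[19] mem=[0,17,0,6]
After op 12 (STO M3): stack=[empty] mem=[0,17,0,19]
After op 13 (RCL M1): stack=[17] mem=[0,17,0,19]

Answer: [17]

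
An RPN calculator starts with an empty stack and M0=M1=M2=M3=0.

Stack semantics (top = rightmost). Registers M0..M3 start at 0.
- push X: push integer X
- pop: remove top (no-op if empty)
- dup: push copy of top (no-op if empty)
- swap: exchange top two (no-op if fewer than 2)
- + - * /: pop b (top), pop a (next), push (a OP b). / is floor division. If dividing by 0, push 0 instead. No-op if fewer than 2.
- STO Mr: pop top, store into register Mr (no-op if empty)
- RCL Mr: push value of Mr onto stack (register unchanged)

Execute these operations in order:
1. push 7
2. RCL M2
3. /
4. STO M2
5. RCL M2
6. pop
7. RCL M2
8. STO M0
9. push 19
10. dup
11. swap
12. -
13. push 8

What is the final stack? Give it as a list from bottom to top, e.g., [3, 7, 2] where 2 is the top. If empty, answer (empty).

Answer: [0, 8]

Derivation:
After op 1 (push 7): stack=[7] mem=[0,0,0,0]
After op 2 (RCL M2): stack=[7,0] mem=[0,0,0,0]
After op 3 (/): stack=[0] mem=[0,0,0,0]
After op 4 (STO M2): stack=[empty] mem=[0,0,0,0]
After op 5 (RCL M2): stack=[0] mem=[0,0,0,0]
After op 6 (pop): stack=[empty] mem=[0,0,0,0]
After op 7 (RCL M2): stack=[0] mem=[0,0,0,0]
After op 8 (STO M0): stack=[empty] mem=[0,0,0,0]
After op 9 (push 19): stack=[19] mem=[0,0,0,0]
After op 10 (dup): stack=[19,19] mem=[0,0,0,0]
After op 11 (swap): stack=[19,19] mem=[0,0,0,0]
After op 12 (-): stack=[0] mem=[0,0,0,0]
After op 13 (push 8): stack=[0,8] mem=[0,0,0,0]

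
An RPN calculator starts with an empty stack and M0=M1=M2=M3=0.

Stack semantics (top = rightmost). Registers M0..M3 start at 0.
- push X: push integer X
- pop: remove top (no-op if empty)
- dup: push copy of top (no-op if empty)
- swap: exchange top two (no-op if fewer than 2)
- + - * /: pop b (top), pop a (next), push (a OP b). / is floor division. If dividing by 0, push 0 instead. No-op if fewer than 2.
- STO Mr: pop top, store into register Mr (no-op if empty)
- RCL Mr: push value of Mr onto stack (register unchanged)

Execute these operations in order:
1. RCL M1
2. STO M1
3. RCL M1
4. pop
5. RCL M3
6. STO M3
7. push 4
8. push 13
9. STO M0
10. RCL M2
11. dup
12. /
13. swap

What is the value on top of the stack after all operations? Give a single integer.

After op 1 (RCL M1): stack=[0] mem=[0,0,0,0]
After op 2 (STO M1): stack=[empty] mem=[0,0,0,0]
After op 3 (RCL M1): stack=[0] mem=[0,0,0,0]
After op 4 (pop): stack=[empty] mem=[0,0,0,0]
After op 5 (RCL M3): stack=[0] mem=[0,0,0,0]
After op 6 (STO M3): stack=[empty] mem=[0,0,0,0]
After op 7 (push 4): stack=[4] mem=[0,0,0,0]
After op 8 (push 13): stack=[4,13] mem=[0,0,0,0]
After op 9 (STO M0): stack=[4] mem=[13,0,0,0]
After op 10 (RCL M2): stack=[4,0] mem=[13,0,0,0]
After op 11 (dup): stack=[4,0,0] mem=[13,0,0,0]
After op 12 (/): stack=[4,0] mem=[13,0,0,0]
After op 13 (swap): stack=[0,4] mem=[13,0,0,0]

Answer: 4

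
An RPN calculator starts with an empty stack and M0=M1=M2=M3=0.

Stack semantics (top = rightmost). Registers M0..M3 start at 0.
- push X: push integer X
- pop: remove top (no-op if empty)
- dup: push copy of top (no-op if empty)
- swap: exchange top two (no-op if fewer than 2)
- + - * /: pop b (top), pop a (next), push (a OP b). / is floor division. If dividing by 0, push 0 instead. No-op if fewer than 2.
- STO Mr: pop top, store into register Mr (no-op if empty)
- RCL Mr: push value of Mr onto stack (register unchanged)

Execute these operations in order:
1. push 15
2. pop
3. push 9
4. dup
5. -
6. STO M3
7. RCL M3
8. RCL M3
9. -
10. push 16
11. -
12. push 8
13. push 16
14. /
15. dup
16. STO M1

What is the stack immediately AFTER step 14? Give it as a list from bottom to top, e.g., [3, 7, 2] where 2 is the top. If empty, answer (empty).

After op 1 (push 15): stack=[15] mem=[0,0,0,0]
After op 2 (pop): stack=[empty] mem=[0,0,0,0]
After op 3 (push 9): stack=[9] mem=[0,0,0,0]
After op 4 (dup): stack=[9,9] mem=[0,0,0,0]
After op 5 (-): stack=[0] mem=[0,0,0,0]
After op 6 (STO M3): stack=[empty] mem=[0,0,0,0]
After op 7 (RCL M3): stack=[0] mem=[0,0,0,0]
After op 8 (RCL M3): stack=[0,0] mem=[0,0,0,0]
After op 9 (-): stack=[0] mem=[0,0,0,0]
After op 10 (push 16): stack=[0,16] mem=[0,0,0,0]
After op 11 (-): stack=[-16] mem=[0,0,0,0]
After op 12 (push 8): stack=[-16,8] mem=[0,0,0,0]
After op 13 (push 16): stack=[-16,8,16] mem=[0,0,0,0]
After op 14 (/): stack=[-16,0] mem=[0,0,0,0]

[-16, 0]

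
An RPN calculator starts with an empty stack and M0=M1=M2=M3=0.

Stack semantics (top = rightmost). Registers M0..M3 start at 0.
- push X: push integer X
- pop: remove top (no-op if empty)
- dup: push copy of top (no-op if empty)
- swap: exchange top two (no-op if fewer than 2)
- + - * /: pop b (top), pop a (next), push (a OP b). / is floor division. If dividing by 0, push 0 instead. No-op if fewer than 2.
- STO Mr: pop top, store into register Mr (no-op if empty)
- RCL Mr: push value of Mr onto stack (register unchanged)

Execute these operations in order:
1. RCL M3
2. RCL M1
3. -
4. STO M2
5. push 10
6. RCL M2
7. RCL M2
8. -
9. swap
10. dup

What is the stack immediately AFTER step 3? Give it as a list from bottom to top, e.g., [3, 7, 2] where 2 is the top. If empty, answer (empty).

After op 1 (RCL M3): stack=[0] mem=[0,0,0,0]
After op 2 (RCL M1): stack=[0,0] mem=[0,0,0,0]
After op 3 (-): stack=[0] mem=[0,0,0,0]

[0]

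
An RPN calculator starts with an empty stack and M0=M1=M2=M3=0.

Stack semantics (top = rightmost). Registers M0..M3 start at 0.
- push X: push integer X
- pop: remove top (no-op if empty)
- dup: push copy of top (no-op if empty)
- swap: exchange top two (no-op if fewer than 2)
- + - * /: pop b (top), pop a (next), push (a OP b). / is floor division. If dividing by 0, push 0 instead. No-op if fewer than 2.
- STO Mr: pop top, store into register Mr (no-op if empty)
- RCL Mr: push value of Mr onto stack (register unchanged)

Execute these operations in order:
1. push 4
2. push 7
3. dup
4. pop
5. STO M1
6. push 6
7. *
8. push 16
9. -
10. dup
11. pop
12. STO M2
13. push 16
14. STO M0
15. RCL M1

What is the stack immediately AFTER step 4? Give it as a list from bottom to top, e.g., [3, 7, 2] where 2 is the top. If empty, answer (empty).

After op 1 (push 4): stack=[4] mem=[0,0,0,0]
After op 2 (push 7): stack=[4,7] mem=[0,0,0,0]
After op 3 (dup): stack=[4,7,7] mem=[0,0,0,0]
After op 4 (pop): stack=[4,7] mem=[0,0,0,0]

[4, 7]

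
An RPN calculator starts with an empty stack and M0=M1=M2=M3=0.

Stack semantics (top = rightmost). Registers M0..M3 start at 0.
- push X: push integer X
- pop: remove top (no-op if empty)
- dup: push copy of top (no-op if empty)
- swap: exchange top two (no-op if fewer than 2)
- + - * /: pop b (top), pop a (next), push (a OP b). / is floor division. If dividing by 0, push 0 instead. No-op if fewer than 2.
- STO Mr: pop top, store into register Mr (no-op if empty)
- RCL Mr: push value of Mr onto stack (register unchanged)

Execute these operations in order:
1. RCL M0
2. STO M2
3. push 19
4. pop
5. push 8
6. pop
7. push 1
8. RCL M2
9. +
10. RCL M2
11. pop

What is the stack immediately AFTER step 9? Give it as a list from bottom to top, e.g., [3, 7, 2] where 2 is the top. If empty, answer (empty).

After op 1 (RCL M0): stack=[0] mem=[0,0,0,0]
After op 2 (STO M2): stack=[empty] mem=[0,0,0,0]
After op 3 (push 19): stack=[19] mem=[0,0,0,0]
After op 4 (pop): stack=[empty] mem=[0,0,0,0]
After op 5 (push 8): stack=[8] mem=[0,0,0,0]
After op 6 (pop): stack=[empty] mem=[0,0,0,0]
After op 7 (push 1): stack=[1] mem=[0,0,0,0]
After op 8 (RCL M2): stack=[1,0] mem=[0,0,0,0]
After op 9 (+): stack=[1] mem=[0,0,0,0]

[1]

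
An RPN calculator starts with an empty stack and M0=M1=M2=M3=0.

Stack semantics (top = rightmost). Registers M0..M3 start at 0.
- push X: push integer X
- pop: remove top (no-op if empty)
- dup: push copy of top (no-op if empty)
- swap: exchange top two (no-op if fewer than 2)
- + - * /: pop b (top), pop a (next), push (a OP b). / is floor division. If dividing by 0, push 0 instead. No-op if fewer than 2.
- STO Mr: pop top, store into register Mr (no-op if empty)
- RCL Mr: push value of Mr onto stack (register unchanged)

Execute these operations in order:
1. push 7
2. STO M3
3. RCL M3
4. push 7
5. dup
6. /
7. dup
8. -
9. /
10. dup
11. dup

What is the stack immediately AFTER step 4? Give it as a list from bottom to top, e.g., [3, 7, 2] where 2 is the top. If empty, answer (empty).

After op 1 (push 7): stack=[7] mem=[0,0,0,0]
After op 2 (STO M3): stack=[empty] mem=[0,0,0,7]
After op 3 (RCL M3): stack=[7] mem=[0,0,0,7]
After op 4 (push 7): stack=[7,7] mem=[0,0,0,7]

[7, 7]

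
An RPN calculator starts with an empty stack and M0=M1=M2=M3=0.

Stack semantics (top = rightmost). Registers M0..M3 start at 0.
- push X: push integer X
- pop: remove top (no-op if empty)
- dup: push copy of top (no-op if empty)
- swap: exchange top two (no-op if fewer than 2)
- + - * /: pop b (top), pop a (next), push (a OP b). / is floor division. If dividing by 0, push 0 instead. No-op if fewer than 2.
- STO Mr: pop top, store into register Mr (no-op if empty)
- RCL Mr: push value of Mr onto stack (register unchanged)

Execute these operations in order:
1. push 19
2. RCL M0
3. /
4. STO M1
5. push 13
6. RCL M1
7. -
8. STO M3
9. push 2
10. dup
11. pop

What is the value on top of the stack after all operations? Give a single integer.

Answer: 2

Derivation:
After op 1 (push 19): stack=[19] mem=[0,0,0,0]
After op 2 (RCL M0): stack=[19,0] mem=[0,0,0,0]
After op 3 (/): stack=[0] mem=[0,0,0,0]
After op 4 (STO M1): stack=[empty] mem=[0,0,0,0]
After op 5 (push 13): stack=[13] mem=[0,0,0,0]
After op 6 (RCL M1): stack=[13,0] mem=[0,0,0,0]
After op 7 (-): stack=[13] mem=[0,0,0,0]
After op 8 (STO M3): stack=[empty] mem=[0,0,0,13]
After op 9 (push 2): stack=[2] mem=[0,0,0,13]
After op 10 (dup): stack=[2,2] mem=[0,0,0,13]
After op 11 (pop): stack=[2] mem=[0,0,0,13]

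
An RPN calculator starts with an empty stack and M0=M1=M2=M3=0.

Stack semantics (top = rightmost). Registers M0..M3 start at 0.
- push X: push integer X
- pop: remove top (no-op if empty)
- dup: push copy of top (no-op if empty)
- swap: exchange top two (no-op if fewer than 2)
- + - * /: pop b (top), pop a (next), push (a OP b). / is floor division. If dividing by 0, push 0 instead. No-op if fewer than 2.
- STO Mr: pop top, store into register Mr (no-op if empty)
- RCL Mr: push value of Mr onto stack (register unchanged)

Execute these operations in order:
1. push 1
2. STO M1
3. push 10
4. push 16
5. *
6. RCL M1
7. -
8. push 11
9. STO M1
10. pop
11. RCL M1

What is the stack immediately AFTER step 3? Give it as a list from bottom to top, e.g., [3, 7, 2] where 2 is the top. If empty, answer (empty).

After op 1 (push 1): stack=[1] mem=[0,0,0,0]
After op 2 (STO M1): stack=[empty] mem=[0,1,0,0]
After op 3 (push 10): stack=[10] mem=[0,1,0,0]

[10]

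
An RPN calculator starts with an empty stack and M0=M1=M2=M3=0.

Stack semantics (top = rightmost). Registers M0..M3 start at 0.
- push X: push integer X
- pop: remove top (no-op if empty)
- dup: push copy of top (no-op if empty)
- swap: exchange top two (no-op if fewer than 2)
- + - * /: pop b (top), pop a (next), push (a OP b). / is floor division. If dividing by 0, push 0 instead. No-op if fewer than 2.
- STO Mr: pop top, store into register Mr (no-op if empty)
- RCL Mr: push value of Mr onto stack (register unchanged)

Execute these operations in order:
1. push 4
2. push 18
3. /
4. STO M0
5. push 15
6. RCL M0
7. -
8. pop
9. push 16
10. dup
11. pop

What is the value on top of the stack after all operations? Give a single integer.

Answer: 16

Derivation:
After op 1 (push 4): stack=[4] mem=[0,0,0,0]
After op 2 (push 18): stack=[4,18] mem=[0,0,0,0]
After op 3 (/): stack=[0] mem=[0,0,0,0]
After op 4 (STO M0): stack=[empty] mem=[0,0,0,0]
After op 5 (push 15): stack=[15] mem=[0,0,0,0]
After op 6 (RCL M0): stack=[15,0] mem=[0,0,0,0]
After op 7 (-): stack=[15] mem=[0,0,0,0]
After op 8 (pop): stack=[empty] mem=[0,0,0,0]
After op 9 (push 16): stack=[16] mem=[0,0,0,0]
After op 10 (dup): stack=[16,16] mem=[0,0,0,0]
After op 11 (pop): stack=[16] mem=[0,0,0,0]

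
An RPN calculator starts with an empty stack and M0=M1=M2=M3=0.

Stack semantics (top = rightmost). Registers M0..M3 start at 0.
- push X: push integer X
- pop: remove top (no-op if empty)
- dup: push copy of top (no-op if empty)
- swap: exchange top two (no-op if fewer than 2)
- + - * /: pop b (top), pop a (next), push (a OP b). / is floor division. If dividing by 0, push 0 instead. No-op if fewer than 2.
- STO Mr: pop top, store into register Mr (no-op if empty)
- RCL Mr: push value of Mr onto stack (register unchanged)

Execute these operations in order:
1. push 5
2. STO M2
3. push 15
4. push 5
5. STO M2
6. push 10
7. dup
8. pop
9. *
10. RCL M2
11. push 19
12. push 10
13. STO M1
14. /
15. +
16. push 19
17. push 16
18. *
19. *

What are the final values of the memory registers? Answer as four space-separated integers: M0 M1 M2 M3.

After op 1 (push 5): stack=[5] mem=[0,0,0,0]
After op 2 (STO M2): stack=[empty] mem=[0,0,5,0]
After op 3 (push 15): stack=[15] mem=[0,0,5,0]
After op 4 (push 5): stack=[15,5] mem=[0,0,5,0]
After op 5 (STO M2): stack=[15] mem=[0,0,5,0]
After op 6 (push 10): stack=[15,10] mem=[0,0,5,0]
After op 7 (dup): stack=[15,10,10] mem=[0,0,5,0]
After op 8 (pop): stack=[15,10] mem=[0,0,5,0]
After op 9 (*): stack=[150] mem=[0,0,5,0]
After op 10 (RCL M2): stack=[150,5] mem=[0,0,5,0]
After op 11 (push 19): stack=[150,5,19] mem=[0,0,5,0]
After op 12 (push 10): stack=[150,5,19,10] mem=[0,0,5,0]
After op 13 (STO M1): stack=[150,5,19] mem=[0,10,5,0]
After op 14 (/): stack=[150,0] mem=[0,10,5,0]
After op 15 (+): stack=[150] mem=[0,10,5,0]
After op 16 (push 19): stack=[150,19] mem=[0,10,5,0]
After op 17 (push 16): stack=[150,19,16] mem=[0,10,5,0]
After op 18 (*): stack=[150,304] mem=[0,10,5,0]
After op 19 (*): stack=[45600] mem=[0,10,5,0]

Answer: 0 10 5 0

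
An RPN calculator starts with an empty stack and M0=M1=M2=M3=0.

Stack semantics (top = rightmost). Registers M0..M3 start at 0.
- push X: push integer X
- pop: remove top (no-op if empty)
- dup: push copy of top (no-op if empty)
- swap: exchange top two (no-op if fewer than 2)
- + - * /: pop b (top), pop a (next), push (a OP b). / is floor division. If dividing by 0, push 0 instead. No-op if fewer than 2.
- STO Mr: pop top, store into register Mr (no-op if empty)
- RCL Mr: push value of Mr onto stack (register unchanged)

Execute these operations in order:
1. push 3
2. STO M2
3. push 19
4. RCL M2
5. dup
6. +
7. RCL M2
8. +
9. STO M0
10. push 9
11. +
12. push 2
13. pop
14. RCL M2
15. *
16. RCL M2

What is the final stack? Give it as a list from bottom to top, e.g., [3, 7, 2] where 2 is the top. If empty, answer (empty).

After op 1 (push 3): stack=[3] mem=[0,0,0,0]
After op 2 (STO M2): stack=[empty] mem=[0,0,3,0]
After op 3 (push 19): stack=[19] mem=[0,0,3,0]
After op 4 (RCL M2): stack=[19,3] mem=[0,0,3,0]
After op 5 (dup): stack=[19,3,3] mem=[0,0,3,0]
After op 6 (+): stack=[19,6] mem=[0,0,3,0]
After op 7 (RCL M2): stack=[19,6,3] mem=[0,0,3,0]
After op 8 (+): stack=[19,9] mem=[0,0,3,0]
After op 9 (STO M0): stack=[19] mem=[9,0,3,0]
After op 10 (push 9): stack=[19,9] mem=[9,0,3,0]
After op 11 (+): stack=[28] mem=[9,0,3,0]
After op 12 (push 2): stack=[28,2] mem=[9,0,3,0]
After op 13 (pop): stack=[28] mem=[9,0,3,0]
After op 14 (RCL M2): stack=[28,3] mem=[9,0,3,0]
After op 15 (*): stack=[84] mem=[9,0,3,0]
After op 16 (RCL M2): stack=[84,3] mem=[9,0,3,0]

Answer: [84, 3]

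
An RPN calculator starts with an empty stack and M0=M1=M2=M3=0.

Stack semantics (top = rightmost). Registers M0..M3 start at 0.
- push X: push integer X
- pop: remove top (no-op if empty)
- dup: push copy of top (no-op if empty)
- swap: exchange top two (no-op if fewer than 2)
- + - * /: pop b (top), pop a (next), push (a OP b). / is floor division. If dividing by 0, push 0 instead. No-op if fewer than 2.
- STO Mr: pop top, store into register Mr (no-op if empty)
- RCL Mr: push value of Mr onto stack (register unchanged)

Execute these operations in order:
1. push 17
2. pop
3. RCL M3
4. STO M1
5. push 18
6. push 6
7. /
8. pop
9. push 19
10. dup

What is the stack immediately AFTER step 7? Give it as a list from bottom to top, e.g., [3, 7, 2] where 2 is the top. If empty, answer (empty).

After op 1 (push 17): stack=[17] mem=[0,0,0,0]
After op 2 (pop): stack=[empty] mem=[0,0,0,0]
After op 3 (RCL M3): stack=[0] mem=[0,0,0,0]
After op 4 (STO M1): stack=[empty] mem=[0,0,0,0]
After op 5 (push 18): stack=[18] mem=[0,0,0,0]
After op 6 (push 6): stack=[18,6] mem=[0,0,0,0]
After op 7 (/): stack=[3] mem=[0,0,0,0]

[3]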